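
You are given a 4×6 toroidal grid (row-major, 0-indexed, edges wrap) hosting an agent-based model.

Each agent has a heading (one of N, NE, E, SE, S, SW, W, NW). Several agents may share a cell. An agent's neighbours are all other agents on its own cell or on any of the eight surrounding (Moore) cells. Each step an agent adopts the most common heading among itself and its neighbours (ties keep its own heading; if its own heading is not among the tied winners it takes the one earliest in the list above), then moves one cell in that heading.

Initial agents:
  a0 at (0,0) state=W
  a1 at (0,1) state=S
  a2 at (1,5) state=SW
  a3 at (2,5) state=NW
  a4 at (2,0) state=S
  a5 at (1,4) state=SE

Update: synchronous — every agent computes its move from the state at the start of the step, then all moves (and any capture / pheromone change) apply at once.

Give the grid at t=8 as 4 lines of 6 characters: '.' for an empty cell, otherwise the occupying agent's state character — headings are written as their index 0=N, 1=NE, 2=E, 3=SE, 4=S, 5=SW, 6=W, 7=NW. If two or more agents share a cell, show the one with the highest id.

t=1: a0@(0,5):W a1@(1,1):S a2@(2,4):SW a3@(1,4):NW a4@(3,0):S a5@(2,5):SE
t=2: a0@(0,4):W a1@(2,1):S a2@(3,3):SW a3@(0,3):NW a4@(0,0):S a5@(3,0):SE
t=3: a0@(0,3):W a1@(3,1):S a2@(0,2):SW a3@(3,2):NW a4@(1,0):S a5@(0,0):S
t=4: a0@(0,2):W a1@(0,1):S a2@(1,1):SW a3@(2,1):NW a4@(2,0):S a5@(1,0):S
t=5: a0@(0,1):W a1@(1,1):S a2@(2,1):S a3@(3,1):S a4@(3,0):S a5@(2,0):S
t=6: a0@(1,1):S a1@(2,1):S a2@(3,1):S a3@(0,1):S a4@(0,0):S a5@(3,0):S
t=7: a0@(2,1):S a1@(3,1):S a2@(0,1):S a3@(1,1):S a4@(1,0):S a5@(0,0):S
t=8: a0@(3,1):S a1@(0,1):S a2@(1,1):S a3@(2,1):S a4@(2,0):S a5@(1,0):S

.4....
44....
44....
.4....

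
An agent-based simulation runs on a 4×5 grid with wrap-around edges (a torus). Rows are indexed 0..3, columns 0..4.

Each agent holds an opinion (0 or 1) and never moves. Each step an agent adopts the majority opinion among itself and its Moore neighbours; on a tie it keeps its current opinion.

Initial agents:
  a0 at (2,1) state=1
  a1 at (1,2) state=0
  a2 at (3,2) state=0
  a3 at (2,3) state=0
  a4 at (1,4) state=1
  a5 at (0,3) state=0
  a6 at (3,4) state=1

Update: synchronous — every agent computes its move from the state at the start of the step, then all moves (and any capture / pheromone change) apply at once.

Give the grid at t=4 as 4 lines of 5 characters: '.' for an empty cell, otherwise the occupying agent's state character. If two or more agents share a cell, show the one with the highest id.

t=1: a0@(2,1):0 a1@(1,2):0 a2@(3,2):0 a3@(2,3):0 a4@(1,4):0 a5@(0,3):0 a6@(3,4):0
t=2: (unchanged — steady state)

...0.
..0.0
.0.0.
..0.0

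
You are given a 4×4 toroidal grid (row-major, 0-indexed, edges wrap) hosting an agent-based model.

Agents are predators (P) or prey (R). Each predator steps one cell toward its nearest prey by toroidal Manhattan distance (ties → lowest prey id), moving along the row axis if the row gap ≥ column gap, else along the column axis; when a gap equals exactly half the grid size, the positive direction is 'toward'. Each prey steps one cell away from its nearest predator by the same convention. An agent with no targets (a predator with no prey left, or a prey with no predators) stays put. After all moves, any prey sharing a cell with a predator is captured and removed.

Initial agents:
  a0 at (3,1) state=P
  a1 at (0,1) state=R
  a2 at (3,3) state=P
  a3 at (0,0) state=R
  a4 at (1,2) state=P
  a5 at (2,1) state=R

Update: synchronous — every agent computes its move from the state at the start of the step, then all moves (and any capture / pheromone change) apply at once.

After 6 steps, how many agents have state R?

t=1: a0@(0,1):P a1@(1,1):R a2@(0,3):P a3@(1,0):R a4@(0,2):P a5@(1,1):R
t=2: a0@(1,1):P a1@(2,1):R a2@(1,3):P a3@(2,0):R a4@(1,2):P a5@(2,1):R
t=3: a0@(2,1):P a1@(3,1):R a2@(2,3):P a3@(3,0):R a4@(2,2):P a5@(3,1):R
t=4: a0@(3,1):P a1@(0,1):R a2@(3,3):P a3@(0,0):R a4@(3,2):P a5@(0,1):R
t=5: a0@(0,1):P a1@(1,1):R a2@(0,3):P a3@(1,0):R a4@(0,2):P a5@(1,1):R
t=6: a0@(1,1):P a1@(2,1):R a2@(1,3):P a3@(2,0):R a4@(1,2):P a5@(2,1):R

3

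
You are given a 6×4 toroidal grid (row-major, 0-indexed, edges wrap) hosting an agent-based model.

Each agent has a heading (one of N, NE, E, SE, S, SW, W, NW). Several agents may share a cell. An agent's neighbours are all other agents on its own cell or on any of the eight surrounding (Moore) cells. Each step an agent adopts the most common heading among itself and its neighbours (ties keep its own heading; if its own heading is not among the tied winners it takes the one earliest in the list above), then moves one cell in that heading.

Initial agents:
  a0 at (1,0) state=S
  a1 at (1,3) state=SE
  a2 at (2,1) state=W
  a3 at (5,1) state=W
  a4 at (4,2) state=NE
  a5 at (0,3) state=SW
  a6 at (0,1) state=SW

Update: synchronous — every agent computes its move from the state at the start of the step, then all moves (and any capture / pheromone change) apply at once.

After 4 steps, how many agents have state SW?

7

t=1: a0@(2,3):SW a1@(2,0):SE a2@(2,0):W a3@(5,0):W a4@(3,3):NE a5@(1,2):SW a6@(1,0):SW
t=2: a0@(3,2):SW a1@(3,3):SW a2@(3,3):SW a3@(5,3):W a4@(2,0):NE a5@(2,1):SW a6@(2,3):SW
t=3: a0@(4,1):SW a1@(4,2):SW a2@(4,2):SW a3@(5,2):W a4@(3,3):SW a5@(3,0):SW a6@(3,2):SW
t=4: a0@(5,0):SW a1@(5,1):SW a2@(5,1):SW a3@(0,1):SW a4@(4,2):SW a5@(4,3):SW a6@(4,1):SW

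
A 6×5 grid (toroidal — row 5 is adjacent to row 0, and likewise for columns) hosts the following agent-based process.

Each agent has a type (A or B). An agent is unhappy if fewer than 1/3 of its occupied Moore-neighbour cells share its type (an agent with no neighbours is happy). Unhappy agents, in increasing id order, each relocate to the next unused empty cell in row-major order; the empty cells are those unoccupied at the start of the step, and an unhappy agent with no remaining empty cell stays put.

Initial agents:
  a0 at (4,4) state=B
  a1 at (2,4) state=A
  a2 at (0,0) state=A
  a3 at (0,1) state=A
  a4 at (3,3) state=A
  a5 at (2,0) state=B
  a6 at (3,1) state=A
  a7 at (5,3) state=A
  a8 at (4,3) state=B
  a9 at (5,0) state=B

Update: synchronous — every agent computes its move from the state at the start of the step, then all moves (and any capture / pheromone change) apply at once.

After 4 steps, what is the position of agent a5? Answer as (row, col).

t=1: a0@(4,4):B a1@(2,4):A a2@(0,0):A a3@(0,1):A a4@(3,3):A a5@(0,2):B a6@(0,3):A a7@(0,4):A a8@(4,3):B a9@(5,0):B
t=2: a0@(4,4):B a1@(2,4):A a2@(0,0):A a3@(0,1):A a4@(3,3):A a5@(1,0):B a6@(0,3):A a7@(0,4):A a8@(4,3):B a9@(1,1):B
t=3: a0@(4,4):B a1@(2,4):A a2@(0,0):A a3@(0,1):A a4@(3,3):A a5@(0,2):B a6@(0,3):A a7@(0,4):A a8@(4,3):B a9@(1,1):B
t=4: (unchanged — steady state)

(0, 2)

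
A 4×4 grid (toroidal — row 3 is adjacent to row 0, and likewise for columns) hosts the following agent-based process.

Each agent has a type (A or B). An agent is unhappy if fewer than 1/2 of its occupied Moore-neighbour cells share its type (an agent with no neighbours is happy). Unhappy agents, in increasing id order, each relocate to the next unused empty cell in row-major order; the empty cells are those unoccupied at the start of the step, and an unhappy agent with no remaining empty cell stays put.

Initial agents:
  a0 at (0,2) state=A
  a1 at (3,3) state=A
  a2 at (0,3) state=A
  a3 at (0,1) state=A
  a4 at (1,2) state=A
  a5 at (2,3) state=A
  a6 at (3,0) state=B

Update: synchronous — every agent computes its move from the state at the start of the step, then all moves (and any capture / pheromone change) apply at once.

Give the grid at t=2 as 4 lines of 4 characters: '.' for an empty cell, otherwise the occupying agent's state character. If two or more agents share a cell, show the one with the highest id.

t=1: a0@(0,2):A a1@(3,3):A a2@(0,3):A a3@(0,1):A a4@(1,2):A a5@(2,3):A a6@(0,0):B
t=2: a0@(0,2):A a1@(3,3):A a2@(0,3):A a3@(0,1):A a4@(1,2):A a5@(2,3):A a6@(1,0):B

.AAA
B.A.
...A
...A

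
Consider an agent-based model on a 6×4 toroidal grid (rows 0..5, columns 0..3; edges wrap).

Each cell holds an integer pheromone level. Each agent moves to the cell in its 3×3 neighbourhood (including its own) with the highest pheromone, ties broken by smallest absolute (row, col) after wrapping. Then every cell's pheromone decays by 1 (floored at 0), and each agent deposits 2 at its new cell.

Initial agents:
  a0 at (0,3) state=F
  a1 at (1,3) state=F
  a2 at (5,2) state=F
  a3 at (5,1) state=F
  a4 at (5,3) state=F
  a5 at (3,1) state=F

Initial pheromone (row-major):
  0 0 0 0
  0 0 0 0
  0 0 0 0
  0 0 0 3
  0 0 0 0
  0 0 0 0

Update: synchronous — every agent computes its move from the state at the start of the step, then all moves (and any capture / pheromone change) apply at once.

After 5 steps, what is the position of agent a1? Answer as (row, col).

t=1: a0@(0,0) a1@(0,0) a2@(0,1) a3@(0,0) a4@(0,0) a5@(2,0) | pheromone: 8 2 0 0 / 0 0 0 0 / 2 0 0 0 / 0 0 0 2 / 0 0 0 0 / 0 0 0 0
t=2: a0@(0,0) a1@(0,0) a2@(0,0) a3@(0,0) a4@(0,0) a5@(2,0) | pheromone: 17 1 0 0 / 0 0 0 0 / 3 0 0 0 / 0 0 0 1 / 0 0 0 0 / 0 0 0 0
t=3: a0@(0,0) a1@(0,0) a2@(0,0) a3@(0,0) a4@(0,0) a5@(2,0) | pheromone: 26 0 0 0 / 0 0 0 0 / 4 0 0 0 / 0 0 0 0 / 0 0 0 0 / 0 0 0 0
t=4: a0@(0,0) a1@(0,0) a2@(0,0) a3@(0,0) a4@(0,0) a5@(2,0) | pheromone: 35 0 0 0 / 0 0 0 0 / 5 0 0 0 / 0 0 0 0 / 0 0 0 0 / 0 0 0 0
t=5: a0@(0,0) a1@(0,0) a2@(0,0) a3@(0,0) a4@(0,0) a5@(2,0) | pheromone: 44 0 0 0 / 0 0 0 0 / 6 0 0 0 / 0 0 0 0 / 0 0 0 0 / 0 0 0 0

(0, 0)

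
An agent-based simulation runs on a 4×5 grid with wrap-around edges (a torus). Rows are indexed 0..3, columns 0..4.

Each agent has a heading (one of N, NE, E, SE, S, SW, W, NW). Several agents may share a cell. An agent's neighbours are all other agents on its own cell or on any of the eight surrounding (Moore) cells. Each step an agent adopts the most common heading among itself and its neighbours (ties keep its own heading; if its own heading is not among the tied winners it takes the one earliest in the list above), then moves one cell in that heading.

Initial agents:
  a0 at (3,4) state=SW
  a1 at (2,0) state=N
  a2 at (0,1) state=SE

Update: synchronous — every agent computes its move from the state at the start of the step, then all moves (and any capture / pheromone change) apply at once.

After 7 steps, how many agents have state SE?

1

t=1: a0@(0,3):SW a1@(1,0):N a2@(1,2):SE
t=2: a0@(1,2):SW a1@(0,0):N a2@(2,3):SE
t=3: a0@(2,1):SW a1@(3,0):N a2@(3,4):SE
t=4: a0@(3,0):SW a1@(2,0):N a2@(0,0):SE
t=5: a0@(0,4):SW a1@(1,0):N a2@(1,1):SE
t=6: a0@(1,3):SW a1@(0,0):N a2@(2,2):SE
t=7: a0@(2,2):SW a1@(3,0):N a2@(3,3):SE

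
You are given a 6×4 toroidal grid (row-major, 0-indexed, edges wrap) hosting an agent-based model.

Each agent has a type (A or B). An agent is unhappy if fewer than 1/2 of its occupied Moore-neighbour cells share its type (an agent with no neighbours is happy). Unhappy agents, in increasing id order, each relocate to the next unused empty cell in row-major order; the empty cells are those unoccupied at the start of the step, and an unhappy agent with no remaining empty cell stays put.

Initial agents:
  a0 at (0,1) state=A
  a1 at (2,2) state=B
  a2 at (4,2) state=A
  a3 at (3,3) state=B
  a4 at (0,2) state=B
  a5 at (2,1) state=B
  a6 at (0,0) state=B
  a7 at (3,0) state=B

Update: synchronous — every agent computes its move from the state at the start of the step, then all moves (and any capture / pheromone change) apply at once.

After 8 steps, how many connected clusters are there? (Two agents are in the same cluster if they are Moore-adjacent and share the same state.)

2

t=1: a0@(0,3):A a1@(2,2):B a2@(1,0):A a3@(3,3):B a4@(1,1):B a5@(2,1):B a6@(1,2):B a7@(3,0):B
t=2: a0@(0,3):A a1@(2,2):B a2@(0,0):A a3@(3,3):B a4@(1,1):B a5@(2,1):B a6@(1,2):B a7@(3,0):B
t=3: (unchanged — steady state)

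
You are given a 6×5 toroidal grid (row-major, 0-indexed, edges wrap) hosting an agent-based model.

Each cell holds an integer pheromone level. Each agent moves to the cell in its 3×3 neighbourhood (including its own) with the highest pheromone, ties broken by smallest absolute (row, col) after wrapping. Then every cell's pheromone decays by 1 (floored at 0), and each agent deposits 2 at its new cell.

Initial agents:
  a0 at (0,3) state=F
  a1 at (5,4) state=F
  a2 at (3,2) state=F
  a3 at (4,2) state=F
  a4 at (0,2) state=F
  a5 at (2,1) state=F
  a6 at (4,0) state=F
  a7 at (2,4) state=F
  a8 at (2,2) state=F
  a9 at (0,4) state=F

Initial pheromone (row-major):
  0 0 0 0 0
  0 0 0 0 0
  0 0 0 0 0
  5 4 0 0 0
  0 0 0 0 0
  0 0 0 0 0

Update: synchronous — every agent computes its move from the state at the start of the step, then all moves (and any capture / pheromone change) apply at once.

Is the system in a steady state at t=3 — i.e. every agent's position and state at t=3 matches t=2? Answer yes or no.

t=1: a0@(0,2) a1@(0,0) a2@(3,1) a3@(3,1) a4@(0,1) a5@(3,0) a6@(3,0) a7@(3,0) a8@(3,1) a9@(0,0) | pheromone: 4 2 2 0 0 / 0 0 0 0 0 / 0 0 0 0 0 / 10 9 0 0 0 / 0 0 0 0 0 / 0 0 0 0 0
t=2: a0@(0,1) a1@(0,0) a2@(3,0) a3@(3,0) a4@(0,0) a5@(3,0) a6@(3,0) a7@(3,0) a8@(3,0) a9@(0,0) | pheromone: 9 3 1 0 0 / 0 0 0 0 0 / 0 0 0 0 0 / 21 8 0 0 0 / 0 0 0 0 0 / 0 0 0 0 0
t=3: a0@(0,0) a1@(0,0) a2@(3,0) a3@(3,0) a4@(0,0) a5@(3,0) a6@(3,0) a7@(3,0) a8@(3,0) a9@(0,0) | pheromone: 16 2 0 0 0 / 0 0 0 0 0 / 0 0 0 0 0 / 32 7 0 0 0 / 0 0 0 0 0 / 0 0 0 0 0

no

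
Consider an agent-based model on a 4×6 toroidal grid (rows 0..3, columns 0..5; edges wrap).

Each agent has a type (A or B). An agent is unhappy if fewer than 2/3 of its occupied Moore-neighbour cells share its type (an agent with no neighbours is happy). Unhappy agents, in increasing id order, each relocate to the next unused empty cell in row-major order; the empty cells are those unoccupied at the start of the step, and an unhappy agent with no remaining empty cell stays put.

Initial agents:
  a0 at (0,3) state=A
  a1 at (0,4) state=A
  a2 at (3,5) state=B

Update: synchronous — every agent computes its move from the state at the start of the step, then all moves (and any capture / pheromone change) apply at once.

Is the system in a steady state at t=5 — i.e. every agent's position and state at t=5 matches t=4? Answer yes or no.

t=1: a0@(0,3):A a1@(0,0):A a2@(0,1):B
t=2: a0@(0,3):A a1@(0,2):A a2@(0,4):B
t=3: a0@(0,0):A a1@(0,2):A a2@(0,1):B
t=4: a0@(0,3):A a1@(0,4):A a2@(0,5):B
t=5: a0@(0,3):A a1@(0,0):A a2@(0,1):B

no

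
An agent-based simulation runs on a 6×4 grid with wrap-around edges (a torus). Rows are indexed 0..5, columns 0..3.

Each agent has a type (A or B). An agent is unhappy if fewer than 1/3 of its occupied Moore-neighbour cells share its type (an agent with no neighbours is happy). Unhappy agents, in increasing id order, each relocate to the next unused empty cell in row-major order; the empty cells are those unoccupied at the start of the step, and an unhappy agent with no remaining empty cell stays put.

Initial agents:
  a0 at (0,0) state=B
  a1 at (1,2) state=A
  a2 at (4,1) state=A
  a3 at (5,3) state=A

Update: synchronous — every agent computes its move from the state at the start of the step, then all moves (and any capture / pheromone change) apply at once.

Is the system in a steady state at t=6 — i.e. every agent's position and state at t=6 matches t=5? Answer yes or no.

yes

t=1: a0@(0,1):B a1@(1,2):A a2@(4,1):A a3@(0,2):A
t=2: a0@(0,0):B a1@(1,2):A a2@(4,1):A a3@(0,2):A
t=3: (unchanged — steady state)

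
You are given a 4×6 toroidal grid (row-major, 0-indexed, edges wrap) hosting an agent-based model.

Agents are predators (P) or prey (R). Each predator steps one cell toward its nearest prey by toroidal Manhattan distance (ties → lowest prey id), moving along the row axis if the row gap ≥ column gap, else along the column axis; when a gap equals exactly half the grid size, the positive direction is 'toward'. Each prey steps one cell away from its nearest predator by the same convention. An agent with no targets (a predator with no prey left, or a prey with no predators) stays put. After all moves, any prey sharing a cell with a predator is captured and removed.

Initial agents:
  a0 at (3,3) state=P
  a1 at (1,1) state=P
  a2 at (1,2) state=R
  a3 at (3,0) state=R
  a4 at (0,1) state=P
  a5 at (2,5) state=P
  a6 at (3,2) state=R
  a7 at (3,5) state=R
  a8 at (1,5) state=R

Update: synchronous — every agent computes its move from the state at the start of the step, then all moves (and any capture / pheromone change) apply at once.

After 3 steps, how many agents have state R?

4

t=1: a0@(3,2):P a1@(1,2):P a2@(1,3):R a3@(2,0):R a4@(1,1):P a5@(3,5):P a6@(3,1):R a7@(0,5):R a8@(0,5):R
t=2: a0@(3,1):P a1@(1,3):P a2@(1,4):R a3@(3,0):R a4@(1,2):P a5@(0,5):P a6@(3,0):R a7@(1,5):R a8@(1,5):R
t=3: a0@(3,0):P a1@(1,4):P a3@(3,5):R a4@(1,3):P a5@(1,5):P a6@(3,5):R a7@(2,5):R a8@(2,5):R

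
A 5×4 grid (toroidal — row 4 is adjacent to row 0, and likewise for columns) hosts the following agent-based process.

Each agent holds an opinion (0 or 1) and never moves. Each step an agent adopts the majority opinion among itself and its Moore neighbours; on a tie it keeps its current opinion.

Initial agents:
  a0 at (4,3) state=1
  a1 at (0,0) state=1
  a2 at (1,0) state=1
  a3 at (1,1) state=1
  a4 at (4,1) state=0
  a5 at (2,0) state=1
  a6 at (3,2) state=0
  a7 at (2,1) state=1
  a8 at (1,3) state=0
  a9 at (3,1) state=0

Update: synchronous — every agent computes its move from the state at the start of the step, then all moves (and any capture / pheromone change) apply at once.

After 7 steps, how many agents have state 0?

t=1: a0@(4,3):1 a1@(0,0):1 a2@(1,0):1 a3@(1,1):1 a4@(4,1):0 a5@(2,0):1 a6@(3,2):0 a7@(2,1):1 a8@(1,3):1 a9@(3,1):0
t=2: (unchanged — steady state)

3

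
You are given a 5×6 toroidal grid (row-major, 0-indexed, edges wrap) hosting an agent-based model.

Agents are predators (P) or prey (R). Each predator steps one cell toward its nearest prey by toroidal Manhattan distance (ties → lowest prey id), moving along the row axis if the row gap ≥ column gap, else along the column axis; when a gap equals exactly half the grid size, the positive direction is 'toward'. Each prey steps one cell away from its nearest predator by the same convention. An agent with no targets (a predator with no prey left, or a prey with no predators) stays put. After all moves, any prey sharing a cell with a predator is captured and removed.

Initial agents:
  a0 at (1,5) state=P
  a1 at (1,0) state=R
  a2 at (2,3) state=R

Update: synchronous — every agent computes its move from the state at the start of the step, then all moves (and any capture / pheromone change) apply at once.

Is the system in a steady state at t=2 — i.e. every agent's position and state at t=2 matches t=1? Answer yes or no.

t=1: a0@(1,0):P a1@(1,1):R a2@(2,2):R
t=2: a0@(1,1):P a1@(1,2):R a2@(2,3):R

no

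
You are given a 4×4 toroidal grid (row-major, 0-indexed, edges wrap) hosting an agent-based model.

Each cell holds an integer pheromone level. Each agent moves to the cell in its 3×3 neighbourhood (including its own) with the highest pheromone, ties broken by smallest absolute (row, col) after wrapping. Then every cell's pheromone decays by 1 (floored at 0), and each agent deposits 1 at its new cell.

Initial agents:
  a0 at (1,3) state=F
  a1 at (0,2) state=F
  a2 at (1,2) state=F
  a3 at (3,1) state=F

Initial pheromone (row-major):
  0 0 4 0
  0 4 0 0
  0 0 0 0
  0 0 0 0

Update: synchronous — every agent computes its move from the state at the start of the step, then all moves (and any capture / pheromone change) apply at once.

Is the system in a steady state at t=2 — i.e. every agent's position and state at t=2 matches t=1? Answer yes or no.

t=1: a0@(0,2) a1@(0,2) a2@(0,2) a3@(0,2) | pheromone: 0 0 7 0 / 0 3 0 0 / 0 0 0 0 / 0 0 0 0
t=2: a0@(0,2) a1@(0,2) a2@(0,2) a3@(0,2) | pheromone: 0 0 10 0 / 0 2 0 0 / 0 0 0 0 / 0 0 0 0

yes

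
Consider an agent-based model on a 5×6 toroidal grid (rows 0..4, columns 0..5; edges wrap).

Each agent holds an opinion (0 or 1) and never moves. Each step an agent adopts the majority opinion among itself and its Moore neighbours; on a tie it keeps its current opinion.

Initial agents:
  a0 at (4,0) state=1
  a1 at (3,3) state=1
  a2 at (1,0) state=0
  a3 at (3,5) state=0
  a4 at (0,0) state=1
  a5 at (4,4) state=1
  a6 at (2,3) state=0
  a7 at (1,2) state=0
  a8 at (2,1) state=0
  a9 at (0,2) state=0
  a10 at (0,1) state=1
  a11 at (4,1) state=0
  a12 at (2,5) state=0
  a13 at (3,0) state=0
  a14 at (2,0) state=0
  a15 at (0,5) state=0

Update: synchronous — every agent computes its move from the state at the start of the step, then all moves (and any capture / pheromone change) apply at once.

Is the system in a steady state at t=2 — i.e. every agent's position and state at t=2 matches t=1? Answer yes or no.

no

t=1: a0@(4,0):0 a1@(3,3):1 a2@(1,0):0 a3@(3,5):0 a4@(0,0):1 a5@(4,4):1 a6@(2,3):0 a7@(1,2):0 a8@(2,1):0 a9@(0,2):0 a10@(0,1):0 a11@(4,1):0 a12@(2,5):0 a13@(3,0):0 a14@(2,0):0 a15@(0,5):1
t=2: a0@(4,0):0 a1@(3,3):1 a2@(1,0):0 a3@(3,5):0 a4@(0,0):0 a5@(4,4):1 a6@(2,3):0 a7@(1,2):0 a8@(2,1):0 a9@(0,2):0 a10@(0,1):0 a11@(4,1):0 a12@(2,5):0 a13@(3,0):0 a14@(2,0):0 a15@(0,5):1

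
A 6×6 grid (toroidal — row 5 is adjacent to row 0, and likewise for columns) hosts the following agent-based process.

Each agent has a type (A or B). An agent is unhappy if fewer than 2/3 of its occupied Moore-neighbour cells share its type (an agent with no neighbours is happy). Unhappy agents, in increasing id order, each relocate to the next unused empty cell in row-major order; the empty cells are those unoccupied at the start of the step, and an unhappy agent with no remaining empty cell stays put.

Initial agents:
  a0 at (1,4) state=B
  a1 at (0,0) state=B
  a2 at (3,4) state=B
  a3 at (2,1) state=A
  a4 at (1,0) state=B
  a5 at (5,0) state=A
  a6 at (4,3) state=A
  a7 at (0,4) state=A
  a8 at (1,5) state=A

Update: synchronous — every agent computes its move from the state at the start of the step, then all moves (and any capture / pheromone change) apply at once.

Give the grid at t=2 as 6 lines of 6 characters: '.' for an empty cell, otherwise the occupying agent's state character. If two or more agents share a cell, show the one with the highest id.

BB..BA
B...AA
.AA...
......
......
......

t=1: a0@(0,1):B a1@(0,2):B a2@(0,3):B a3@(0,5):A a4@(1,1):B a5@(1,2):A a6@(1,3):A a7@(2,0):A a8@(2,2):A
t=2: a0@(0,1):B a1@(0,0):B a2@(0,4):B a3@(0,5):A a4@(1,0):B a5@(1,4):A a6@(1,5):A a7@(2,1):A a8@(2,2):A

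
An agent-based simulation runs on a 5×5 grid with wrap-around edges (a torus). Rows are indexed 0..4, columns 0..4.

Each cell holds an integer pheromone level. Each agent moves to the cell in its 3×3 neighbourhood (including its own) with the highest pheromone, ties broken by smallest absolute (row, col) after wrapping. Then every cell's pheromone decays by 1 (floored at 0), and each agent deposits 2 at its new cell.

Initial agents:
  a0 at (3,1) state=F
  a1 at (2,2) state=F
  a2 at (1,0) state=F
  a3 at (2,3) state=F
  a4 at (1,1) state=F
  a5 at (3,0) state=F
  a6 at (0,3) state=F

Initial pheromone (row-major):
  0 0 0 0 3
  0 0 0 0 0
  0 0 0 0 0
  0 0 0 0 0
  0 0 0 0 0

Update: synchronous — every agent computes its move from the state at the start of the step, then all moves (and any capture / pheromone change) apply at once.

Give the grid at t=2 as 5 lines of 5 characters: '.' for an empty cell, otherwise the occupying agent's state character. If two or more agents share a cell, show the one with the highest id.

t=1: a0@(2,0) a1@(1,1) a2@(0,4) a3@(1,2) a4@(0,0) a5@(2,0) a6@(0,4) | pheromone: 2 0 0 0 6 / 0 2 2 0 0 / 4 0 0 0 0 / 0 0 0 0 0 / 0 0 0 0 0
t=2: a0@(2,0) a1@(2,0) a2@(0,4) a3@(1,1) a4@(0,4) a5@(2,0) a6@(0,4) | pheromone: 1 0 0 0 11 / 0 3 1 0 0 / 9 0 0 0 0 / 0 0 0 0 0 / 0 0 0 0 0

....F
.F...
F....
.....
.....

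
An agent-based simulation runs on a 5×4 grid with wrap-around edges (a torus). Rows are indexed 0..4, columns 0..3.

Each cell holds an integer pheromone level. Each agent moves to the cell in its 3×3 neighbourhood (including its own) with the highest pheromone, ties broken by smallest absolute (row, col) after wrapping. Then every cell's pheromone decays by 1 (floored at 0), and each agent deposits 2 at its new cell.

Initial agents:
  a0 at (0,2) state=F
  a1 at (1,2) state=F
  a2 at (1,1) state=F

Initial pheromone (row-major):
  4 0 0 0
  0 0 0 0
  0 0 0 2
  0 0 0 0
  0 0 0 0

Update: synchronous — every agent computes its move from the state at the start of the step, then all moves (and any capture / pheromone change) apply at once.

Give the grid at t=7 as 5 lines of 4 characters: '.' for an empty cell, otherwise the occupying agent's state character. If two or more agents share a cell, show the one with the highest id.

t=1: a0@(0,1) a1@(2,3) a2@(0,0) | pheromone: 5 2 0 0 / 0 0 0 0 / 0 0 0 3 / 0 0 0 0 / 0 0 0 0
t=2: a0@(0,0) a1@(2,3) a2@(0,0) | pheromone: 8 1 0 0 / 0 0 0 0 / 0 0 0 4 / 0 0 0 0 / 0 0 0 0
t=3: a0@(0,0) a1@(2,3) a2@(0,0) | pheromone: 11 0 0 0 / 0 0 0 0 / 0 0 0 5 / 0 0 0 0 / 0 0 0 0
t=4: a0@(0,0) a1@(2,3) a2@(0,0) | pheromone: 14 0 0 0 / 0 0 0 0 / 0 0 0 6 / 0 0 0 0 / 0 0 0 0
t=5: a0@(0,0) a1@(2,3) a2@(0,0) | pheromone: 17 0 0 0 / 0 0 0 0 / 0 0 0 7 / 0 0 0 0 / 0 0 0 0
t=6: a0@(0,0) a1@(2,3) a2@(0,0) | pheromone: 20 0 0 0 / 0 0 0 0 / 0 0 0 8 / 0 0 0 0 / 0 0 0 0
t=7: a0@(0,0) a1@(2,3) a2@(0,0) | pheromone: 23 0 0 0 / 0 0 0 0 / 0 0 0 9 / 0 0 0 0 / 0 0 0 0

F...
....
...F
....
....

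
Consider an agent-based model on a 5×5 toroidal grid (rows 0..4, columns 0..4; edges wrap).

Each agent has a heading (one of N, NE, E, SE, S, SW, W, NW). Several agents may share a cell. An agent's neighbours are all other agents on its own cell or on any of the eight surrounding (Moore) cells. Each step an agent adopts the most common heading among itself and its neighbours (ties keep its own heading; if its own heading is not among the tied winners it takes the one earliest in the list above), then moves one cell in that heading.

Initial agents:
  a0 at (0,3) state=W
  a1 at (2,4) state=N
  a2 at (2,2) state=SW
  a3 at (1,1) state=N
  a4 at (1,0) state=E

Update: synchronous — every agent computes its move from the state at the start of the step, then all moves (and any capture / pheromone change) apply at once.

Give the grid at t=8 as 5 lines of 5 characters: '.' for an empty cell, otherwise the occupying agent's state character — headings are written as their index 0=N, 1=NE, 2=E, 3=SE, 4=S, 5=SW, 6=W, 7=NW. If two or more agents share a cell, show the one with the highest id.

t=1: a0@(0,2):W a1@(1,4):N a2@(3,1):SW a3@(0,1):N a4@(0,0):N
t=2: a0@(0,1):W a1@(0,4):N a2@(4,0):SW a3@(4,1):N a4@(4,0):N
t=3: a0@(4,1):N a1@(4,4):N a2@(3,0):N a3@(3,1):N a4@(3,0):N
t=4: a0@(3,1):N a1@(3,4):N a2@(2,0):N a3@(2,1):N a4@(2,0):N
t=5: a0@(2,1):N a1@(2,4):N a2@(1,0):N a3@(1,1):N a4@(1,0):N
t=6: a0@(1,1):N a1@(1,4):N a2@(0,0):N a3@(0,1):N a4@(0,0):N
t=7: a0@(0,1):N a1@(0,4):N a2@(4,0):N a3@(4,1):N a4@(4,0):N
t=8: a0@(4,1):N a1@(4,4):N a2@(3,0):N a3@(3,1):N a4@(3,0):N

.....
.....
.....
00...
.0..0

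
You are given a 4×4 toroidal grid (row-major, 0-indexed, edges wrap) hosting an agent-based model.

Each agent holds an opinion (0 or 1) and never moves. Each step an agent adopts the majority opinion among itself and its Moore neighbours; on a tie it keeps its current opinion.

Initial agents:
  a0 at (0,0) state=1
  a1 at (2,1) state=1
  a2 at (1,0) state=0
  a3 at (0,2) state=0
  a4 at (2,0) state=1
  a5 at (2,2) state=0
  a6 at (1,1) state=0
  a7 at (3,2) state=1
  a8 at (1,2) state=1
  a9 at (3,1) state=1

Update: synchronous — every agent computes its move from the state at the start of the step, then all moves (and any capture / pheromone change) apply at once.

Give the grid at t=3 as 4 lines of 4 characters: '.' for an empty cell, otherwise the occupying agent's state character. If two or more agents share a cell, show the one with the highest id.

t=1: a0@(0,0):1 a1@(2,1):1 a2@(1,0):1 a3@(0,2):1 a4@(2,0):1 a5@(2,2):1 a6@(1,1):0 a7@(3,2):1 a8@(1,2):0 a9@(3,1):1
t=2: a0@(0,0):1 a1@(2,1):1 a2@(1,0):1 a3@(0,2):1 a4@(2,0):1 a5@(2,2):1 a6@(1,1):1 a7@(3,2):1 a8@(1,2):1 a9@(3,1):1
t=3: (unchanged — steady state)

1.1.
111.
111.
.11.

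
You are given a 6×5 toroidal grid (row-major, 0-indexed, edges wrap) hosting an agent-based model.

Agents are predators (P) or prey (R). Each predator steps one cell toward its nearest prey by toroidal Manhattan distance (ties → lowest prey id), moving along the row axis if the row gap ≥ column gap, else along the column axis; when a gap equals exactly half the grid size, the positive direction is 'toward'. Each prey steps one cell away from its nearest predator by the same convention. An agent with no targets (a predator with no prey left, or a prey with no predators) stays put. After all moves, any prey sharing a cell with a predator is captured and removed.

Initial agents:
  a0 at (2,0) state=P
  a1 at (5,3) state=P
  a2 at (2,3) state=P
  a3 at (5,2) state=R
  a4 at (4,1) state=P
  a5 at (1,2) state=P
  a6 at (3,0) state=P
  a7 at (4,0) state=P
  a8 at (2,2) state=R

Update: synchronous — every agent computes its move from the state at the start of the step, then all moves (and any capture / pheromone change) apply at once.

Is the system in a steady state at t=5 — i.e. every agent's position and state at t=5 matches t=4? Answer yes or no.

yes

t=1: a0@(2,1):P a1@(5,2):P a2@(2,2):P a4@(5,1):P a5@(2,2):P a6@(3,1):P a7@(4,1):P
t=2: (unchanged — steady state)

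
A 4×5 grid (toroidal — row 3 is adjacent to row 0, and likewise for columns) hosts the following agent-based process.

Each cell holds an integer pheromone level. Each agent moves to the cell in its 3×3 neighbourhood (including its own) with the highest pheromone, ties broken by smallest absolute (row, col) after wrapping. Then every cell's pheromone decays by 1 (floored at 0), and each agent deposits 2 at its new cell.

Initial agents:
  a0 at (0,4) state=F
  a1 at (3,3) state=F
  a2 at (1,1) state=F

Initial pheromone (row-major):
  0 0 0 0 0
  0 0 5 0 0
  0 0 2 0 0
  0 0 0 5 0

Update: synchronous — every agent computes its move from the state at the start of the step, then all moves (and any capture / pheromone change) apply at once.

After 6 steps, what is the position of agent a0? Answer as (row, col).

t=1: a0@(3,3) a1@(3,3) a2@(1,2) | pheromone: 0 0 0 0 0 / 0 0 6 0 0 / 0 0 1 0 0 / 0 0 0 8 0
t=2: a0@(3,3) a1@(3,3) a2@(1,2) | pheromone: 0 0 0 0 0 / 0 0 7 0 0 / 0 0 0 0 0 / 0 0 0 11 0
t=3: a0@(3,3) a1@(3,3) a2@(1,2) | pheromone: 0 0 0 0 0 / 0 0 8 0 0 / 0 0 0 0 0 / 0 0 0 14 0
t=4: a0@(3,3) a1@(3,3) a2@(1,2) | pheromone: 0 0 0 0 0 / 0 0 9 0 0 / 0 0 0 0 0 / 0 0 0 17 0
t=5: a0@(3,3) a1@(3,3) a2@(1,2) | pheromone: 0 0 0 0 0 / 0 0 10 0 0 / 0 0 0 0 0 / 0 0 0 20 0
t=6: a0@(3,3) a1@(3,3) a2@(1,2) | pheromone: 0 0 0 0 0 / 0 0 11 0 0 / 0 0 0 0 0 / 0 0 0 23 0

(3, 3)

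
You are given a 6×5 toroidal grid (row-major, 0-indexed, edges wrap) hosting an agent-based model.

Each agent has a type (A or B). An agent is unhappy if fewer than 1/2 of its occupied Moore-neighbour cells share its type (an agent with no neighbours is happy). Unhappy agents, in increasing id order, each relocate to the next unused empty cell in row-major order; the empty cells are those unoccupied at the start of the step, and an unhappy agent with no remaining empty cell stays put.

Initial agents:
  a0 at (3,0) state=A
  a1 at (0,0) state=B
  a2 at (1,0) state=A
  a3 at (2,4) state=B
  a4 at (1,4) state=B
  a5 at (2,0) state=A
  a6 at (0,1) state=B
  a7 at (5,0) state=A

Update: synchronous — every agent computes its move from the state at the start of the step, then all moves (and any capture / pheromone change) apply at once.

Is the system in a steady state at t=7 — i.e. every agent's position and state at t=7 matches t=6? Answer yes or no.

yes

t=1: a0@(3,0):A a1@(0,0):B a2@(0,2):A a3@(0,3):B a4@(1,4):B a5@(2,0):A a6@(0,4):B a7@(1,1):A
t=2: (unchanged — steady state)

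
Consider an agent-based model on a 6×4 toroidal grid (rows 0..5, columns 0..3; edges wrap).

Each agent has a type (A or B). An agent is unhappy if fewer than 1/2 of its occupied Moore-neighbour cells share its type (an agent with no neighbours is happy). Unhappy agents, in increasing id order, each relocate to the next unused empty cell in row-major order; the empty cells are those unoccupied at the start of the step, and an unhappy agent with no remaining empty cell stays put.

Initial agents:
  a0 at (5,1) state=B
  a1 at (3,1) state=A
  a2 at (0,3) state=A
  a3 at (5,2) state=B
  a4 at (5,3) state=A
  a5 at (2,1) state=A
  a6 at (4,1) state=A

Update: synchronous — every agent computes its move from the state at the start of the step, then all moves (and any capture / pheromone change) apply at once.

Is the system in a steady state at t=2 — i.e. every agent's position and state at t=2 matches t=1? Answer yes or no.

no

t=1: a0@(5,1):B a1@(3,1):A a2@(0,3):A a3@(0,0):B a4@(5,3):A a5@(2,1):A a6@(0,1):A
t=2: a0@(5,1):B a1@(3,1):A a2@(0,3):A a3@(0,2):B a4@(5,3):A a5@(2,1):A a6@(1,0):A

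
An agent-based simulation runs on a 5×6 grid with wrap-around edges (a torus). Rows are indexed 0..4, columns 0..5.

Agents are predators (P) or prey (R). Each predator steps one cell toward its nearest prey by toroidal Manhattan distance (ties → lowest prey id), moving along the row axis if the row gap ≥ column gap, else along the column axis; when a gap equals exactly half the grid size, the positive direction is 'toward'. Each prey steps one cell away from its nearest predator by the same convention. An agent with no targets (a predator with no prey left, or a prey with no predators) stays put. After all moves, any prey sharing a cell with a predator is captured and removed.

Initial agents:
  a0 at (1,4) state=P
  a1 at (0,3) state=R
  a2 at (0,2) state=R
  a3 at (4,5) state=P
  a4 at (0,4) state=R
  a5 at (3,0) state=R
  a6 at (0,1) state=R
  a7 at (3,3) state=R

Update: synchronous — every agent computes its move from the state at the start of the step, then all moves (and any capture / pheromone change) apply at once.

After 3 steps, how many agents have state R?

t=1: a0@(0,4):P a1@(4,3):R a2@(0,1):R a3@(0,5):P a4@(4,4):R a5@(2,0):R a6@(0,2):R a7@(4,3):R
t=2: a0@(4,4):P a1@(3,3):R a2@(0,2):R a3@(0,0):P a4@(3,4):R a5@(3,0):R a6@(0,1):R a7@(3,3):R
t=3: a0@(3,4):P a1@(2,3):R a2@(0,3):R a3@(0,1):P a4@(2,4):R a5@(2,0):R a6@(0,2):R a7@(2,3):R

6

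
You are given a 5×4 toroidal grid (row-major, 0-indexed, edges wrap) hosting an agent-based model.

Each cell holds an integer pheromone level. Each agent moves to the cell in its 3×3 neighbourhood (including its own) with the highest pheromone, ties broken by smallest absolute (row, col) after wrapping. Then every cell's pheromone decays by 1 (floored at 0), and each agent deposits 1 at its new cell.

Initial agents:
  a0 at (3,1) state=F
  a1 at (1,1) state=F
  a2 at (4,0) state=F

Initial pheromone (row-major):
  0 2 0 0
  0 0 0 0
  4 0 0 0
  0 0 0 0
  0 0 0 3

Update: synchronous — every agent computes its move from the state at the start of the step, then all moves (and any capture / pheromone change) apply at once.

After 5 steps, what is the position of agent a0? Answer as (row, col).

(2, 0)

t=1: a0@(2,0) a1@(2,0) a2@(4,3) | pheromone: 0 1 0 0 / 0 0 0 0 / 5 0 0 0 / 0 0 0 0 / 0 0 0 3
t=2: a0@(2,0) a1@(2,0) a2@(4,3) | pheromone: 0 0 0 0 / 0 0 0 0 / 6 0 0 0 / 0 0 0 0 / 0 0 0 3
t=3: a0@(2,0) a1@(2,0) a2@(4,3) | pheromone: 0 0 0 0 / 0 0 0 0 / 7 0 0 0 / 0 0 0 0 / 0 0 0 3
t=4: a0@(2,0) a1@(2,0) a2@(4,3) | pheromone: 0 0 0 0 / 0 0 0 0 / 8 0 0 0 / 0 0 0 0 / 0 0 0 3
t=5: a0@(2,0) a1@(2,0) a2@(4,3) | pheromone: 0 0 0 0 / 0 0 0 0 / 9 0 0 0 / 0 0 0 0 / 0 0 0 3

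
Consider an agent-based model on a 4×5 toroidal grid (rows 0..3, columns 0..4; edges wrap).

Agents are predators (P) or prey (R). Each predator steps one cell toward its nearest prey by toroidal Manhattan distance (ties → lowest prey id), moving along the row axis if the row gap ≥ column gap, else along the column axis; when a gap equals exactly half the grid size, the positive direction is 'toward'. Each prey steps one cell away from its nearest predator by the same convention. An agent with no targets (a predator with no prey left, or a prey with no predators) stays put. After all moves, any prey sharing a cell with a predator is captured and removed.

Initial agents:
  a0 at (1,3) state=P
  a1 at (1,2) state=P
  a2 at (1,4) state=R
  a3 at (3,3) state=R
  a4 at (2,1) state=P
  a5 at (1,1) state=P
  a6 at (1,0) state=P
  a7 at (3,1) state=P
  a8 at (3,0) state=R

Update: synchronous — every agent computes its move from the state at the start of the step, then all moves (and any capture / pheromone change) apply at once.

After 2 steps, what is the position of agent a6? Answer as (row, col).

(2, 4)

t=1: a0@(1,4):P a1@(1,3):P a3@(2,3):R a4@(3,1):P a5@(1,0):P a6@(1,4):P a7@(3,0):P a8@(3,4):R
t=2: a0@(2,4):P a1@(2,3):P a3@(3,3):R a4@(3,0):P a5@(1,4):P a6@(2,4):P a7@(3,4):P a8@(3,3):R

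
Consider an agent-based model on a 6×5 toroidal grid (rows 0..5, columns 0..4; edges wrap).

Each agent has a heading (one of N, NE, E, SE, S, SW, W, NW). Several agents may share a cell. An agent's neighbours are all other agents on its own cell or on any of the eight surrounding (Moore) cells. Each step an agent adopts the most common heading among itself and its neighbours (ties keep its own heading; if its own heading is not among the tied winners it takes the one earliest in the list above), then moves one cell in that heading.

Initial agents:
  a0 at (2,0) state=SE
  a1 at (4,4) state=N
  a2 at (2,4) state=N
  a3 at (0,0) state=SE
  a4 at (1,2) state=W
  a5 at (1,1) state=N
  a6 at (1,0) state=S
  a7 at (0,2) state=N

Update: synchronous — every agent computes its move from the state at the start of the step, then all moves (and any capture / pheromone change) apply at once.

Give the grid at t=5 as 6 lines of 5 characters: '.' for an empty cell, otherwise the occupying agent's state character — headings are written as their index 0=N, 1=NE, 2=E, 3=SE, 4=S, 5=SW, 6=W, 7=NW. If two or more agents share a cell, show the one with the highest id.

t=1: a0@(1,0):N a1@(3,4):N a2@(1,4):N a3@(1,1):SE a4@(0,2):N a5@(0,1):N a6@(0,0):N a7@(5,2):N
t=2: a0@(0,0):N a1@(2,4):N a2@(0,4):N a3@(0,1):N a4@(5,2):N a5@(5,1):N a6@(5,0):N a7@(4,2):N
t=3: a0@(5,0):N a1@(1,4):N a2@(5,4):N a3@(5,1):N a4@(4,2):N a5@(4,1):N a6@(4,0):N a7@(3,2):N
t=4: a0@(4,0):N a1@(0,4):N a2@(4,4):N a3@(4,1):N a4@(3,2):N a5@(3,1):N a6@(3,0):N a7@(2,2):N
t=5: a0@(3,0):N a1@(5,4):N a2@(3,4):N a3@(3,1):N a4@(2,2):N a5@(2,1):N a6@(2,0):N a7@(1,2):N

.....
..0..
000..
00..0
.....
....0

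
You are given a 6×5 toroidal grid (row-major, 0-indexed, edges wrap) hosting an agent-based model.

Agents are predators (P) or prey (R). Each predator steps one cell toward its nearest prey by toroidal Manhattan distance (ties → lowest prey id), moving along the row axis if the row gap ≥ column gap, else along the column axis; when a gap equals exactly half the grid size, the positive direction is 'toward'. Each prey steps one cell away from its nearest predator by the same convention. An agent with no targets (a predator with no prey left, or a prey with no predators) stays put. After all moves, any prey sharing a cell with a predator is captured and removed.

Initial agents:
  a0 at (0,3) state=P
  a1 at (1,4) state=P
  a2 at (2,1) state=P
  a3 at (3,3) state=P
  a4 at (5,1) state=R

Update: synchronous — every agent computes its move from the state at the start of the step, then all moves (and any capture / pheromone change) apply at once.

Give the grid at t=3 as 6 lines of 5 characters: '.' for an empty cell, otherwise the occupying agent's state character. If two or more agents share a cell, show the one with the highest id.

.....
.....
.....
.....
P...P
.P...

t=1: a0@(0,2):P a1@(0,4):P a2@(3,1):P a3@(4,3):P a4@(5,0):R
t=2: a0@(0,1):P a1@(5,4):P a2@(4,1):P a3@(4,4):P a4@(4,0):R
t=3: a0@(5,1):P a1@(4,4):P a2@(4,0):P a3@(4,0):P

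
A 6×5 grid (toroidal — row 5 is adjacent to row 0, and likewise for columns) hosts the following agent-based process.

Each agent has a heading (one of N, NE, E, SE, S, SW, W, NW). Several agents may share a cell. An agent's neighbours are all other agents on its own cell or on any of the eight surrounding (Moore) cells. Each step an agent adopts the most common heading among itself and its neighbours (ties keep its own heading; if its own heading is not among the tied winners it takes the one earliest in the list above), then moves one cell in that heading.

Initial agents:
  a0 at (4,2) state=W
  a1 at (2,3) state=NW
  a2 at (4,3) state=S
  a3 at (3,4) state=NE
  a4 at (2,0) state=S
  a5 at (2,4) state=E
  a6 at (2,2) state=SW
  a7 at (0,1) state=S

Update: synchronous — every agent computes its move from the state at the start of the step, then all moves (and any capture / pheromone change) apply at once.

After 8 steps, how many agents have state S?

8

t=1: a0@(4,1):W a1@(1,2):NW a2@(5,3):S a3@(4,4):S a4@(3,0):S a5@(2,0):E a6@(3,1):SW a7@(1,1):S
t=2: a0@(4,0):W a1@(0,1):NW a2@(0,3):S a3@(5,4):S a4@(4,0):S a5@(3,0):S a6@(4,0):SW a7@(2,1):S
t=3: a0@(5,0):S a1@(5,0):NW a2@(1,3):S a3@(0,4):S a4@(5,0):S a5@(4,0):S a6@(5,0):S a7@(3,1):S
t=4: a0@(0,0):S a1@(0,0):S a2@(2,3):S a3@(1,4):S a4@(0,0):S a5@(5,0):S a6@(0,0):S a7@(4,1):S
t=5: a0@(1,0):S a1@(1,0):S a2@(3,3):S a3@(2,4):S a4@(1,0):S a5@(0,0):S a6@(1,0):S a7@(5,1):S
t=6: a0@(2,0):S a1@(2,0):S a2@(4,3):S a3@(3,4):S a4@(2,0):S a5@(1,0):S a6@(2,0):S a7@(0,1):S
t=7: a0@(3,0):S a1@(3,0):S a2@(5,3):S a3@(4,4):S a4@(3,0):S a5@(2,0):S a6@(3,0):S a7@(1,1):S
t=8: a0@(4,0):S a1@(4,0):S a2@(0,3):S a3@(5,4):S a4@(4,0):S a5@(3,0):S a6@(4,0):S a7@(2,1):S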